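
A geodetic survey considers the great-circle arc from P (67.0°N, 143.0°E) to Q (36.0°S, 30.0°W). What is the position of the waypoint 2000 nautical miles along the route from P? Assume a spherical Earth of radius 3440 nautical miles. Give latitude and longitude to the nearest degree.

Convert each endpoint to a unit vector on the sphere (x = cos φ cos λ, y = cos φ sin λ, z = sin φ).
The central angle between the endpoints is δ = arccos(p₁·p₂) ≈ 2.596 rad (148.7°). The total great-circle distance is δ·R ≈ 2.596 × 3440 ≈ 8930 nmi, so the target fraction is f = 2000/8930 ≈ 0.224.
Interpolate at f ≈ 0.224 with slerp weights a = sin((1−f)δ)/sin δ ≈ 1.740, b = sin(fδ)/sin δ ≈ 1.058.
p = a·p₁ + b·p₂ ≈ (0.198, -0.019, 0.980); φ = arcsin(p_z) ≈ 78.50°, λ = atan2(p_y, p_x) ≈ -5.43°.

≈ (79°N, 5°W)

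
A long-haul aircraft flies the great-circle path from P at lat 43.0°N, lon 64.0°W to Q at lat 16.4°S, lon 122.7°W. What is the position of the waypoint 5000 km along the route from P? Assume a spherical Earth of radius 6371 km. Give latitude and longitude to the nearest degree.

Write both endpoints as unit vectors p₁, p₂ with components (cos φ cos λ, cos φ sin λ, sin φ).
The central angle between the endpoints is δ = arccos(p₁·p₂) ≈ 1.398 rad (80.1°). The total great-circle distance is δ·R ≈ 1.398 × 6371 ≈ 8907 km, so the target fraction is f = 5000/8907 ≈ 0.561.
Interpolate at f ≈ 0.561 with slerp weights a = sin((1−f)δ)/sin δ ≈ 0.584, b = sin(fδ)/sin δ ≈ 0.717.
p = a·p₁ + b·p₂ ≈ (-0.184, -0.963, 0.196); φ = arcsin(p_z) ≈ 11.30°, λ = atan2(p_y, p_x) ≈ -100.84°.

≈ lat 11°N, lon 101°W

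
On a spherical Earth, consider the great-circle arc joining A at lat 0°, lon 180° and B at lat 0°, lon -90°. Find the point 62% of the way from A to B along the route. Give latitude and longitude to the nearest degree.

≈ lat 0°, lon -124°

Convert each endpoint to a unit vector on the sphere (x = cos φ cos λ, y = cos φ sin λ, z = sin φ).
The central angle between the endpoints is δ = arccos(p₁·p₂) ≈ 1.571 rad (90.0°).
Interpolate at f = 0.62 with slerp weights a = sin((1−f)δ)/sin δ ≈ 0.562, b = sin(fδ)/sin δ ≈ 0.827.
p = a·p₁ + b·p₂ ≈ (-0.562, -0.827, 0.000); φ = arcsin(p_z) ≈ 0.00°, λ = atan2(p_y, p_x) ≈ -124.20°.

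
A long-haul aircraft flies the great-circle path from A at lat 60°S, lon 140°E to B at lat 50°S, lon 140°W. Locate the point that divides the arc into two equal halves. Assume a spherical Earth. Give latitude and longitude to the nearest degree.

Convert each endpoint to a unit vector on the sphere (x = cos φ cos λ, y = cos φ sin λ, z = sin φ).
The central angle between the endpoints is δ = arccos(p₁·p₂) ≈ 0.768 rad (44.0°).
Interpolate at f = 1/2 with slerp weights a = sin((1−f)δ)/sin δ ≈ 0.539, b = sin(fδ)/sin δ ≈ 0.539.
p = a·p₁ + b·p₂ ≈ (-0.472, -0.049, -0.880); φ = arcsin(p_z) ≈ -61.66°, λ = atan2(p_y, p_x) ≈ -174.01°.

≈ lat 62°S, lon 174°W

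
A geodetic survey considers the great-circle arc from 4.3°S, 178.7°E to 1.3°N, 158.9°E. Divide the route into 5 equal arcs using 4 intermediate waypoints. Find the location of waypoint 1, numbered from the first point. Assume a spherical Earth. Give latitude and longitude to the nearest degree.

From cos δ = sin φ₁ sin φ₂ + cos φ₁ cos φ₂ cos Δλ, the central angle is δ ≈ 0.359 rad (20.6°).
Interpolate at f = 1/5 with slerp weights a = sin((1−f)δ)/sin δ ≈ 0.806, b = sin(fδ)/sin δ ≈ 0.204.
p = a·p₁ + b·p₂ ≈ (-0.994, 0.092, -0.056); φ = arcsin(p_z) ≈ -3.20°, λ = atan2(p_y, p_x) ≈ 174.73°.

≈ 3°S, 175°E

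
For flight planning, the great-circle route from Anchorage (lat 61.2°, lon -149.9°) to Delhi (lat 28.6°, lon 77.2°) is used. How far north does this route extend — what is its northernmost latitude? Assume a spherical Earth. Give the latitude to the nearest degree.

The great circle lies in the plane with unit normal n̂ = (p₁ × p₂)/|p₁ × p₂|.
Here n̂_z ≈ -0.313; the vertex latitude is φ_max = arccos|n̂_z| ≈ 71.8°.

≈ 72°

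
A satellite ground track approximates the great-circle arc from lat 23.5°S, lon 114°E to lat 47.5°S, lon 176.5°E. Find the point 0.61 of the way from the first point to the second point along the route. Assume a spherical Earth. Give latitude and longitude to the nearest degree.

Convert each endpoint to a unit vector on the sphere (x = cos φ cos λ, y = cos φ sin λ, z = sin φ).
The central angle between the endpoints is δ = arccos(p₁·p₂) ≈ 0.952 rad (54.5°).
Interpolate at f = 0.61 with slerp weights a = sin((1−f)δ)/sin δ ≈ 0.445, b = sin(fδ)/sin δ ≈ 0.674.
p = a·p₁ + b·p₂ ≈ (-0.620, 0.401, -0.674); φ = arcsin(p_z) ≈ -42.39°, λ = atan2(p_y, p_x) ≈ 147.12°.

≈ lat 42°S, lon 147°E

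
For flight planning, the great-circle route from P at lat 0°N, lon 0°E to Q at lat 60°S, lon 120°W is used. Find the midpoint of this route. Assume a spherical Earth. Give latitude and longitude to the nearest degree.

From cos δ = sin φ₁ sin φ₂ + cos φ₁ cos φ₂ cos Δλ, the central angle is δ ≈ 1.823 rad (104.5°).
Interpolate at f = 1/2 with slerp weights a = sin((1−f)δ)/sin δ ≈ 0.816, b = sin(fδ)/sin δ ≈ 0.816.
p = a·p₁ + b·p₂ ≈ (0.612, -0.354, -0.707); φ = arcsin(p_z) ≈ -45.00°, λ = atan2(p_y, p_x) ≈ -30.00°.

≈ lat 45°S, lon 30°W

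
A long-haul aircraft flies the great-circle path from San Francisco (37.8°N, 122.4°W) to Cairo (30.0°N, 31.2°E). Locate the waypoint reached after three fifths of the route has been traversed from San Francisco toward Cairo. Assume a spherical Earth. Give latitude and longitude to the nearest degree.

Convert each endpoint to a unit vector on the sphere (x = cos φ cos λ, y = cos φ sin λ, z = sin φ).
The central angle between the endpoints is δ = arccos(p₁·p₂) ≈ 1.882 rad (107.8°).
Interpolate at f = 3/5 with slerp weights a = sin((1−f)δ)/sin δ ≈ 0.718, b = sin(fδ)/sin δ ≈ 0.950.
p = a·p₁ + b·p₂ ≈ (0.399, -0.053, 0.915); φ = arcsin(p_z) ≈ 66.23°, λ = atan2(p_y, p_x) ≈ -7.57°.

≈ 66°N, 8°W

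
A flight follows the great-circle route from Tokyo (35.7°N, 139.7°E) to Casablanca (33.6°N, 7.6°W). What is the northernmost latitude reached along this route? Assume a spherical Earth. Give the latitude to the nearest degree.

≈ 68°N

The great circle lies in the plane with unit normal n̂ = (p₁ × p₂)/|p₁ × p₂|.
Here n̂_z ≈ -0.377; the vertex latitude is φ_max = arccos|n̂_z| ≈ 67.9°.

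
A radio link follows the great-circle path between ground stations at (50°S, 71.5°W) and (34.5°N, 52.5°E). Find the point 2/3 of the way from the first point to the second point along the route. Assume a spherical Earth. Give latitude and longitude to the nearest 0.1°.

Write both endpoints as unit vectors p₁, p₂ with components (cos φ cos λ, cos φ sin λ, sin φ).
The central angle between the endpoints is δ = arccos(p₁·p₂) ≈ 2.389 rad (136.9°).
Interpolate at f = 2/3 with slerp weights a = sin((1−f)δ)/sin δ ≈ 1.046, b = sin(fδ)/sin δ ≈ 1.463.
p = a·p₁ + b·p₂ ≈ (0.947, 0.319, 0.027); φ = arcsin(p_z) ≈ 1.56°, λ = atan2(p_y, p_x) ≈ 18.60°.

≈ (1.6°N, 18.6°E)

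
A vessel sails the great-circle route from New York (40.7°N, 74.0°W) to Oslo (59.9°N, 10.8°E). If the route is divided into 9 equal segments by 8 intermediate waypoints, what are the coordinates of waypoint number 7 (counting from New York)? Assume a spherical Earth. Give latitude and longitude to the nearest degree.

≈ 62°N, 13°W

From cos δ = sin φ₁ sin φ₂ + cos φ₁ cos φ₂ cos Δλ, the central angle is δ ≈ 0.929 rad (53.2°).
Interpolate at f = 7/9 with slerp weights a = sin((1−f)δ)/sin δ ≈ 0.256, b = sin(fδ)/sin δ ≈ 0.826.
p = a·p₁ + b·p₂ ≈ (0.460, -0.109, 0.881); φ = arcsin(p_z) ≈ 61.78°, λ = atan2(p_y, p_x) ≈ -13.32°.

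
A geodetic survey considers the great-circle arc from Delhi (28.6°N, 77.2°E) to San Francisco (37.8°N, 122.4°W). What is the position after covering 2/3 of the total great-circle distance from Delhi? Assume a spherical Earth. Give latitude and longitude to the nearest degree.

≈ (70°N, 157°W)

Write both endpoints as unit vectors p₁, p₂ with components (cos φ cos λ, cos φ sin λ, sin φ).
The central angle between the endpoints is δ = arccos(p₁·p₂) ≈ 1.939 rad (111.1°).
Interpolate at f = 2/3 with slerp weights a = sin((1−f)δ)/sin δ ≈ 0.646, b = sin(fδ)/sin δ ≈ 1.031.
p = a·p₁ + b·p₂ ≈ (-0.311, -0.135, 0.941); φ = arcsin(p_z) ≈ 70.19°, λ = atan2(p_y, p_x) ≈ -156.54°.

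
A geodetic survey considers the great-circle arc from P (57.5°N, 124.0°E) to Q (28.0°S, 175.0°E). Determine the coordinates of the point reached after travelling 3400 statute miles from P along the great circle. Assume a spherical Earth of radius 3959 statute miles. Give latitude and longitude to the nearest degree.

The haversine formula gives a central angle δ ≈ 1.668 rad (95.6°) between the endpoints. The total great-circle distance is δ·R ≈ 1.668 × 3959 ≈ 6605 mi, so the target fraction is f = 3400/6605 ≈ 0.515.
Interpolate at f ≈ 0.515 with slerp weights a = sin((1−f)δ)/sin δ ≈ 0.727, b = sin(fδ)/sin δ ≈ 0.761.
p = a·p₁ + b·p₂ ≈ (-0.888, 0.383, 0.256); φ = arcsin(p_z) ≈ 14.86°, λ = atan2(p_y, p_x) ≈ 156.68°.

≈ (15°N, 157°E)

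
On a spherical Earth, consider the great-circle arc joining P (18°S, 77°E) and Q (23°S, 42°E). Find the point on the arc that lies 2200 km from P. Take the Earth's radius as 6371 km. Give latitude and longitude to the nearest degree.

≈ (22°S, 56°E)

The haversine formula gives a central angle δ ≈ 0.577 rad (33.1°) between the endpoints. The total great-circle distance is δ·R ≈ 0.577 × 6371 ≈ 3679 km, so the target fraction is f = 2200/3679 ≈ 0.598.
Interpolate at f ≈ 0.598 with slerp weights a = sin((1−f)δ)/sin δ ≈ 0.421, b = sin(fδ)/sin δ ≈ 0.620.
p = a·p₁ + b·p₂ ≈ (0.514, 0.772, -0.373); φ = arcsin(p_z) ≈ -21.87°, λ = atan2(p_y, p_x) ≈ 56.34°.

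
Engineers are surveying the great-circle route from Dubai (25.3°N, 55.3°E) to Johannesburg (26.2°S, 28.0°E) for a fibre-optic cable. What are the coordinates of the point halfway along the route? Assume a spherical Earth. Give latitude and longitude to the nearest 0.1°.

≈ 0.5°S, 41.7°E

Write both endpoints as unit vectors p₁, p₂ with components (cos φ cos λ, cos φ sin λ, sin φ).
The central angle between the endpoints is δ = arccos(p₁·p₂) ≈ 1.010 rad (57.8°).
Interpolate at f = 1/2 with slerp weights a = sin((1−f)δ)/sin δ ≈ 0.571, b = sin(fδ)/sin δ ≈ 0.571.
p = a·p₁ + b·p₂ ≈ (0.747, 0.665, -0.008); φ = arcsin(p_z) ≈ -0.46°, λ = atan2(p_y, p_x) ≈ 41.70°.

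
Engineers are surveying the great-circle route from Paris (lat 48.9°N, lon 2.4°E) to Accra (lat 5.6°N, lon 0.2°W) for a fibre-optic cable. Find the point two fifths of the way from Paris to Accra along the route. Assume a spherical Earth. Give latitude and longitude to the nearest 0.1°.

≈ lat 31.6°N, lon 1.1°E

The haversine formula gives a central angle δ ≈ 0.757 rad (43.4°) between the endpoints.
Interpolate at f = 2/5 with slerp weights a = sin((1−f)δ)/sin δ ≈ 0.639, b = sin(fδ)/sin δ ≈ 0.434.
p = a·p₁ + b·p₂ ≈ (0.852, 0.016, 0.524); φ = arcsin(p_z) ≈ 31.59°, λ = atan2(p_y, p_x) ≈ 1.08°.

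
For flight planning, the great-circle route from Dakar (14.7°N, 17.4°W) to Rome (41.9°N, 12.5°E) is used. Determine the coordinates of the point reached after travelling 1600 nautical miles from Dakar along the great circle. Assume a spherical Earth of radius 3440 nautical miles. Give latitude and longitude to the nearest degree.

≈ 35°N, 2°E

Write both endpoints as unit vectors p₁, p₂ with components (cos φ cos λ, cos φ sin λ, sin φ).
The central angle between the endpoints is δ = arccos(p₁·p₂) ≈ 0.654 rad (37.5°). The total great-circle distance is δ·R ≈ 0.654 × 3440 ≈ 2250 nmi, so the target fraction is f = 1600/2250 ≈ 0.711.
Interpolate at f ≈ 0.711 with slerp weights a = sin((1−f)δ)/sin δ ≈ 0.309, b = sin(fδ)/sin δ ≈ 0.737.
p = a·p₁ + b·p₂ ≈ (0.821, 0.029, 0.571); φ = arcsin(p_z) ≈ 34.80°, λ = atan2(p_y, p_x) ≈ 2.05°.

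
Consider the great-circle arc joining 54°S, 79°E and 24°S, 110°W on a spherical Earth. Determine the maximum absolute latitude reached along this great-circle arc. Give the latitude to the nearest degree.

≈ 85°S

The great circle lies in the plane with unit normal n̂ = (p₁ × p₂)/|p₁ × p₂|.
Here n̂_z ≈ +0.086; the vertex latitude is φ_max = arccos|n̂_z| ≈ 85.1°.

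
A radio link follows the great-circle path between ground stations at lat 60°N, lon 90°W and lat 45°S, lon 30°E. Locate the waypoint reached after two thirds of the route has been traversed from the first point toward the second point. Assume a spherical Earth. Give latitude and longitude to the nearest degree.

Convert each endpoint to a unit vector on the sphere (x = cos φ cos λ, y = cos φ sin λ, z = sin φ).
The central angle between the endpoints is δ = arccos(p₁·p₂) ≈ 2.480 rad (142.1°).
Interpolate at f = 2/3 with slerp weights a = sin((1−f)δ)/sin δ ≈ 1.198, b = sin(fδ)/sin δ ≈ 1.623.
p = a·p₁ + b·p₂ ≈ (0.994, -0.025, -0.110); φ = arcsin(p_z) ≈ -6.31°, λ = atan2(p_y, p_x) ≈ -1.46°.

≈ lat 6°S, lon 1°W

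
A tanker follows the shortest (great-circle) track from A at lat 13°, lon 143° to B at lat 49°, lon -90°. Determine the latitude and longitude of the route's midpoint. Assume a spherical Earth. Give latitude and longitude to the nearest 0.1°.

From cos δ = sin φ₁ sin φ₂ + cos φ₁ cos φ₂ cos Δλ, the central angle is δ ≈ 1.787 rad (102.4°).
Interpolate at f = 1/2 with slerp weights a = sin((1−f)δ)/sin δ ≈ 0.798, b = sin(fδ)/sin δ ≈ 0.798.
p = a·p₁ + b·p₂ ≈ (-0.621, -0.056, 0.782); φ = arcsin(p_z) ≈ 51.43°, λ = atan2(p_y, p_x) ≈ -174.88°.

≈ lat 51.4°, lon -174.9°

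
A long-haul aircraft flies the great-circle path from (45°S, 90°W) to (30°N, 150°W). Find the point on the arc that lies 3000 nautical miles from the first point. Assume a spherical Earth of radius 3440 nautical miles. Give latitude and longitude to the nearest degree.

≈ (6°S, 125°W)

Convert each endpoint to a unit vector on the sphere (x = cos φ cos λ, y = cos φ sin λ, z = sin φ).
The central angle between the endpoints is δ = arccos(p₁·p₂) ≈ 1.618 rad (92.7°). The total great-circle distance is δ·R ≈ 1.618 × 3440 ≈ 5567 nmi, so the target fraction is f = 3000/5567 ≈ 0.539.
Interpolate at f ≈ 0.539 with slerp weights a = sin((1−f)δ)/sin δ ≈ 0.680, b = sin(fδ)/sin δ ≈ 0.767.
p = a·p₁ + b·p₂ ≈ (-0.575, -0.812, -0.097); φ = arcsin(p_z) ≈ -5.58°, λ = atan2(p_y, p_x) ≈ -125.28°.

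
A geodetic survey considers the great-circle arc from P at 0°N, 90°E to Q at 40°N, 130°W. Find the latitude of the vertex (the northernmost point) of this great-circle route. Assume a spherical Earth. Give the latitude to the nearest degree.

≈ 53°N

The great circle lies in the plane with unit normal n̂ = (p₁ × p₂)/|p₁ × p₂|.
Here n̂_z ≈ +0.608; the vertex latitude is φ_max = arccos|n̂_z| ≈ 52.5°.
Check via Clairaut: cos φ_max = |cos φ₁| · sin C = cos(0.0°)·sin(37.5°) ≈ 0.608, again giving ≈ 52.5°.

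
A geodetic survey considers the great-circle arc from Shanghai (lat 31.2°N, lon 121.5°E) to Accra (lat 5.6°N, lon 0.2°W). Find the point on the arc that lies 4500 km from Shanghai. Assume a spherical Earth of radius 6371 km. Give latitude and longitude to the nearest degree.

≈ lat 37°N, lon 73°E

From cos δ = sin φ₁ sin φ₂ + cos φ₁ cos φ₂ cos Δλ, the central angle is δ ≈ 1.979 rad (113.4°). The total great-circle distance is δ·R ≈ 1.979 × 6371 ≈ 12607 km, so the target fraction is f = 4500/12607 ≈ 0.357.
Interpolate at f ≈ 0.357 with slerp weights a = sin((1−f)δ)/sin δ ≈ 1.041, b = sin(fδ)/sin δ ≈ 0.707.
p = a·p₁ + b·p₂ ≈ (0.238, 0.757, 0.608); φ = arcsin(p_z) ≈ 37.48°, λ = atan2(p_y, p_x) ≈ 72.52°.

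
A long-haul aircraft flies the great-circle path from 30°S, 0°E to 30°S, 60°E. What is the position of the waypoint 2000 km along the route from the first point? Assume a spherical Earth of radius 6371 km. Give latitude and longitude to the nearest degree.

≈ 33°S, 21°E

Convert each endpoint to a unit vector on the sphere (x = cos φ cos λ, y = cos φ sin λ, z = sin φ).
The central angle between the endpoints is δ = arccos(p₁·p₂) ≈ 0.896 rad (51.3°). The total great-circle distance is δ·R ≈ 0.896 × 6371 ≈ 5706 km, so the target fraction is f = 2000/5706 ≈ 0.350.
Interpolate at f ≈ 0.350 with slerp weights a = sin((1−f)δ)/sin δ ≈ 0.704, b = sin(fδ)/sin δ ≈ 0.396.
p = a·p₁ + b·p₂ ≈ (0.781, 0.297, -0.550); φ = arcsin(p_z) ≈ -33.35°, λ = atan2(p_y, p_x) ≈ 20.80°.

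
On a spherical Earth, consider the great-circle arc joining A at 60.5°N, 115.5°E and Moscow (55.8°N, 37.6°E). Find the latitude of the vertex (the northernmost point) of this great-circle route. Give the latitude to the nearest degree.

≈ 64°N

The great circle lies in the plane with unit normal n̂ = (p₁ × p₂)/|p₁ × p₂|.
Here n̂_z ≈ -0.431; the vertex latitude is φ_max = arccos|n̂_z| ≈ 64.5°.
Check via Clairaut: cos φ_max = |cos φ₁| · sin C = cos(60.5°)·sin(61.0°) ≈ 0.431, again giving ≈ 64.5°.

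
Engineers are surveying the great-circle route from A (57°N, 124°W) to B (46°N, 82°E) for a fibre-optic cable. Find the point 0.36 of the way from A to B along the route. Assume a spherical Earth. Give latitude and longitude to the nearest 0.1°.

≈ (79.0°N, 172.7°W)

Convert each endpoint to a unit vector on the sphere (x = cos φ cos λ, y = cos φ sin λ, z = sin φ).
The central angle between the endpoints is δ = arccos(p₁·p₂) ≈ 1.304 rad (74.7°).
Interpolate at f = 0.36 with slerp weights a = sin((1−f)δ)/sin δ ≈ 0.768, b = sin(fδ)/sin δ ≈ 0.469.
p = a·p₁ + b·p₂ ≈ (-0.189, -0.024, 0.982); φ = arcsin(p_z) ≈ 79.04°, λ = atan2(p_y, p_x) ≈ -172.68°.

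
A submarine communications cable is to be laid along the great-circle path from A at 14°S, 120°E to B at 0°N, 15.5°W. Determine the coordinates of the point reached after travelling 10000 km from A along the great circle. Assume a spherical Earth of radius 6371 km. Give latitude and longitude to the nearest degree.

≈ 13°S, 27°E

Convert each endpoint to a unit vector on the sphere (x = cos φ cos λ, y = cos φ sin λ, z = sin φ).
The central angle between the endpoints is δ = arccos(p₁·p₂) ≈ 2.335 rad (133.8°). The total great-circle distance is δ·R ≈ 2.335 × 6371 ≈ 14877 km, so the target fraction is f = 10000/14877 ≈ 0.672.
Interpolate at f ≈ 0.672 with slerp weights a = sin((1−f)δ)/sin δ ≈ 0.960, b = sin(fδ)/sin δ ≈ 1.385.
p = a·p₁ + b·p₂ ≈ (0.869, 0.436, -0.232); φ = arcsin(p_z) ≈ -13.43°, λ = atan2(p_y, p_x) ≈ 26.66°.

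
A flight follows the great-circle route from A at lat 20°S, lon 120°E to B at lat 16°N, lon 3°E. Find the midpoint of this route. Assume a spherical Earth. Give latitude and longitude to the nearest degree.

From cos δ = sin φ₁ sin φ₂ + cos φ₁ cos φ₂ cos Δλ, the central angle is δ ≈ 2.099 rad (120.3°).
Interpolate at f = 1/2 with slerp weights a = sin((1−f)δ)/sin δ ≈ 1.004, b = sin(fδ)/sin δ ≈ 1.004.
p = a·p₁ + b·p₂ ≈ (0.492, 0.868, -0.067); φ = arcsin(p_z) ≈ -3.82°, λ = atan2(p_y, p_x) ≈ 60.44°.

≈ lat 4°S, lon 60°E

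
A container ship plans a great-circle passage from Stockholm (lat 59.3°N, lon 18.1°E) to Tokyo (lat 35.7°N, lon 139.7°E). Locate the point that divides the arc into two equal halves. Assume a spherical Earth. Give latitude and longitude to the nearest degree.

≈ lat 64°N, lon 101°E

The haversine formula gives a central angle δ ≈ 1.282 rad (73.5°) between the endpoints.
Interpolate at f = 1/2 with slerp weights a = sin((1−f)δ)/sin δ ≈ 0.624, b = sin(fδ)/sin δ ≈ 0.624.
p = a·p₁ + b·p₂ ≈ (-0.084, 0.427, 0.901); φ = arcsin(p_z) ≈ 64.23°, λ = atan2(p_y, p_x) ≈ 101.09°.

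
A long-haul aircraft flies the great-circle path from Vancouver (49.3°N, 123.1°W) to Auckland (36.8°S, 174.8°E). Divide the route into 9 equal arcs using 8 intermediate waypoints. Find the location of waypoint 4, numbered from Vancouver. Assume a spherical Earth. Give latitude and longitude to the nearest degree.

≈ 12°N, 155°W

Convert each endpoint to a unit vector on the sphere (x = cos φ cos λ, y = cos φ sin λ, z = sin φ).
The central angle between the endpoints is δ = arccos(p₁·p₂) ≈ 1.782 rad (102.1°).
Interpolate at f = 4/9 with slerp weights a = sin((1−f)δ)/sin δ ≈ 0.855, b = sin(fδ)/sin δ ≈ 0.728.
p = a·p₁ + b·p₂ ≈ (-0.885, -0.414, 0.212); φ = arcsin(p_z) ≈ 12.25°, λ = atan2(p_y, p_x) ≈ -154.92°.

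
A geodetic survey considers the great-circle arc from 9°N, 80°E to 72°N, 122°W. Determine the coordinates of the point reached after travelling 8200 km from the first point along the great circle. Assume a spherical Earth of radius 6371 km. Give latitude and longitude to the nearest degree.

Convert each endpoint to a unit vector on the sphere (x = cos φ cos λ, y = cos φ sin λ, z = sin φ).
The central angle between the endpoints is δ = arccos(p₁·p₂) ≈ 1.705 rad (97.7°). The total great-circle distance is δ·R ≈ 1.705 × 6371 ≈ 10865 km, so the target fraction is f = 8200/10865 ≈ 0.755.
Interpolate at f ≈ 0.755 with slerp weights a = sin((1−f)δ)/sin δ ≈ 0.410, b = sin(fδ)/sin δ ≈ 0.969.
p = a·p₁ + b·p₂ ≈ (-0.088, 0.145, 0.986); φ = arcsin(p_z) ≈ 80.23°, λ = atan2(p_y, p_x) ≈ 121.37°.

≈ 80°N, 121°E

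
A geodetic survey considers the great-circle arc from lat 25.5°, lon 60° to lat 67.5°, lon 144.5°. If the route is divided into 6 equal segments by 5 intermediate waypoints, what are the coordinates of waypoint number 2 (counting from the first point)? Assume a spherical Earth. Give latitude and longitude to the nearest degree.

≈ lat 44°, lon 73°

From cos δ = sin φ₁ sin φ₂ + cos φ₁ cos φ₂ cos Δλ, the central angle is δ ≈ 1.125 rad (64.5°).
Interpolate at f = 2/6 with slerp weights a = sin((1−f)δ)/sin δ ≈ 0.756, b = sin(fδ)/sin δ ≈ 0.406.
p = a·p₁ + b·p₂ ≈ (0.214, 0.681, 0.700); φ = arcsin(p_z) ≈ 44.46°, λ = atan2(p_y, p_x) ≈ 72.51°.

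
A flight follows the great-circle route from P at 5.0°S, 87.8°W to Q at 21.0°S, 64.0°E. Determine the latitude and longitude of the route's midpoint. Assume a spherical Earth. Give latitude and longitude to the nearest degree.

≈ 43°S, 19°W

Write both endpoints as unit vectors p₁, p₂ with components (cos φ cos λ, cos φ sin λ, sin φ).
The central angle between the endpoints is δ = arccos(p₁·p₂) ≈ 2.479 rad (142.0°).
Interpolate at f = 1/2 with slerp weights a = sin((1−f)δ)/sin δ ≈ 1.537, b = sin(fδ)/sin δ ≈ 1.537.
p = a·p₁ + b·p₂ ≈ (0.688, -0.240, -0.685); φ = arcsin(p_z) ≈ -43.22°, λ = atan2(p_y, p_x) ≈ -19.26°.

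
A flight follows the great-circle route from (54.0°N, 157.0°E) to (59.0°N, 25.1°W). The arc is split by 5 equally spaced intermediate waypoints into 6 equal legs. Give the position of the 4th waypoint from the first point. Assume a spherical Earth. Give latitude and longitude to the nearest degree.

≈ (81°N, 28°W)

Convert each endpoint to a unit vector on the sphere (x = cos φ cos λ, y = cos φ sin λ, z = sin φ).
The central angle between the endpoints is δ = arccos(p₁·p₂) ≈ 1.169 rad (67.0°).
Interpolate at f = 4/6 with slerp weights a = sin((1−f)δ)/sin δ ≈ 0.413, b = sin(fδ)/sin δ ≈ 0.764.
p = a·p₁ + b·p₂ ≈ (0.133, -0.072, 0.989); φ = arcsin(p_z) ≈ 81.31°, λ = atan2(p_y, p_x) ≈ -28.47°.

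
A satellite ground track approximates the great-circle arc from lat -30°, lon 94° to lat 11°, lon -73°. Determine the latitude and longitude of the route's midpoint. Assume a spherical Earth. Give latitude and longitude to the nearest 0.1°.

From cos δ = sin φ₁ sin φ₂ + cos φ₁ cos φ₂ cos Δλ, the central angle is δ ≈ 2.749 rad (157.5°).
Interpolate at f = 1/2 with slerp weights a = sin((1−f)δ)/sin δ ≈ 2.560, b = sin(fδ)/sin δ ≈ 2.560.
p = a·p₁ + b·p₂ ≈ (0.580, -0.192, -0.792); φ = arcsin(p_z) ≈ -52.34°, λ = atan2(p_y, p_x) ≈ -18.27°.

≈ lat -52.3°, lon -18.3°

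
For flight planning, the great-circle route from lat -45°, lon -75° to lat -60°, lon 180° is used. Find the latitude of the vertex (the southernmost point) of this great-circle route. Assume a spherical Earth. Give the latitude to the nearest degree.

The great circle lies in the plane with unit normal n̂ = (p₁ × p₂)/|p₁ × p₂|.
Here n̂_z ≈ -0.400; the vertex latitude is φ_max = arccos|n̂_z| ≈ 66.4°.
Check via Clairaut: cos φ_max = |cos φ₁| · sin C = cos(45.0°)·sin(145.5°) ≈ 0.400, again giving ≈ 66.4°.

≈ -66°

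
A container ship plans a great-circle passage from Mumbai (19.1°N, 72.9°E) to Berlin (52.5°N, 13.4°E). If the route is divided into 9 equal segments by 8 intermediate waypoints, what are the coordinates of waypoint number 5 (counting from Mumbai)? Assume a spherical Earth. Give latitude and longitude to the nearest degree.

≈ 41°N, 47°E

Convert each endpoint to a unit vector on the sphere (x = cos φ cos λ, y = cos φ sin λ, z = sin φ).
The central angle between the endpoints is δ = arccos(p₁·p₂) ≈ 0.987 rad (56.5°).
Interpolate at f = 5/9 with slerp weights a = sin((1−f)δ)/sin δ ≈ 0.509, b = sin(fδ)/sin δ ≈ 0.625.
p = a·p₁ + b·p₂ ≈ (0.511, 0.548, 0.662); φ = arcsin(p_z) ≈ 41.46°, λ = atan2(p_y, p_x) ≈ 46.97°.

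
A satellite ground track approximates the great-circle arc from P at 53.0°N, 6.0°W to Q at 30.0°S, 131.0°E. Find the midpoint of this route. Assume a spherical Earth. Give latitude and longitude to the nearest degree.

≈ 27°N, 87°E

Convert each endpoint to a unit vector on the sphere (x = cos φ cos λ, y = cos φ sin λ, z = sin φ).
The central angle between the endpoints is δ = arccos(p₁·p₂) ≈ 2.466 rad (141.3°).
Interpolate at f = 1/2 with slerp weights a = sin((1−f)δ)/sin δ ≈ 1.509, b = sin(fδ)/sin δ ≈ 1.509.
p = a·p₁ + b·p₂ ≈ (0.046, 0.891, 0.451); φ = arcsin(p_z) ≈ 26.79°, λ = atan2(p_y, p_x) ≈ 87.06°.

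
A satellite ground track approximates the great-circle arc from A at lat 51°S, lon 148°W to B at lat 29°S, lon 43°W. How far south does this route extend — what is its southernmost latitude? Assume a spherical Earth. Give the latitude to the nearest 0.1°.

The great circle lies in the plane with unit normal n̂ = (p₁ × p₂)/|p₁ × p₂|.
Here n̂_z ≈ +0.547; the vertex latitude is φ_max = arccos|n̂_z| ≈ 56.8°.

≈ 56.8°S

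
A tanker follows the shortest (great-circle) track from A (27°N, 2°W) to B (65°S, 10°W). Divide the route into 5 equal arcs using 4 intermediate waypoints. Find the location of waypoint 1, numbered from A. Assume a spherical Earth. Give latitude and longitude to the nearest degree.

The haversine formula gives a central angle δ ≈ 1.609 rad (92.2°) between the endpoints.
Interpolate at f = 1/5 with slerp weights a = sin((1−f)δ)/sin δ ≈ 0.961, b = sin(fδ)/sin δ ≈ 0.317.
p = a·p₁ + b·p₂ ≈ (0.987, -0.053, 0.149); φ = arcsin(p_z) ≈ 8.59°, λ = atan2(p_y, p_x) ≈ -3.08°.

≈ (9°N, 3°W)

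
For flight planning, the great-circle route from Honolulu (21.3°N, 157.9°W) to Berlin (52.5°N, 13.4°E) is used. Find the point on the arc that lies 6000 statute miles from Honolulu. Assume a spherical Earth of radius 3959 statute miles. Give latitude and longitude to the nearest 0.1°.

From cos δ = sin φ₁ sin φ₂ + cos φ₁ cos φ₂ cos Δλ, the central angle is δ ≈ 1.847 rad (105.8°). The total great-circle distance is δ·R ≈ 1.847 × 3959 ≈ 7311 mi, so the target fraction is f = 6000/7311 ≈ 0.821.
Interpolate at f ≈ 0.821 with slerp weights a = sin((1−f)δ)/sin δ ≈ 0.338, b = sin(fδ)/sin δ ≈ 1.038.
p = a·p₁ + b·p₂ ≈ (0.323, 0.028, 0.946); φ = arcsin(p_z) ≈ 71.10°, λ = atan2(p_y, p_x) ≈ 4.95°.

≈ (71.1°N, 4.9°E)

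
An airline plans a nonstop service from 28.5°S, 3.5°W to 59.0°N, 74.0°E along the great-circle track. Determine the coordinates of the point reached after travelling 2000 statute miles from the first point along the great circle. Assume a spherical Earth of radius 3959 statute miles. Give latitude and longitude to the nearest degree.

Write both endpoints as unit vectors p₁, p₂ with components (cos φ cos λ, cos φ sin λ, sin φ).
The central angle between the endpoints is δ = arccos(p₁·p₂) ≈ 1.887 rad (108.1°). The total great-circle distance is δ·R ≈ 1.887 × 3959 ≈ 7471 mi, so the target fraction is f = 2000/7471 ≈ 0.268.
Interpolate at f ≈ 0.268 with slerp weights a = sin((1−f)δ)/sin δ ≈ 1.033, b = sin(fδ)/sin δ ≈ 0.509.
p = a·p₁ + b·p₂ ≈ (0.979, 0.197, -0.057); φ = arcsin(p_z) ≈ -3.25°, λ = atan2(p_y, p_x) ≈ 11.36°.

≈ 3°S, 11°E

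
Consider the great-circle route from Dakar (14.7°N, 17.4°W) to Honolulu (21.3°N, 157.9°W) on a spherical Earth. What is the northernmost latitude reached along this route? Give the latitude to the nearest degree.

The great circle lies in the plane with unit normal n̂ = (p₁ × p₂)/|p₁ × p₂|.
Here n̂_z ≈ -0.719; the vertex latitude is φ_max = arccos|n̂_z| ≈ 44.1°.
Check via Clairaut: cos φ_max = |cos φ₁| · sin C = cos(14.7°)·sin(48.0°) ≈ 0.719, again giving ≈ 44.1°.

≈ 44°N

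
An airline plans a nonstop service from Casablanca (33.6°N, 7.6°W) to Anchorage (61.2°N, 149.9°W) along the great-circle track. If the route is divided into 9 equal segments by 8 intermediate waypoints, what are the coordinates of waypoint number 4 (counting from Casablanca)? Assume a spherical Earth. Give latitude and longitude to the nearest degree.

≈ 66°N, 33°W

Write both endpoints as unit vectors p₁, p₂ with components (cos φ cos λ, cos φ sin λ, sin φ).
The central angle between the endpoints is δ = arccos(p₁·p₂) ≈ 1.403 rad (80.4°).
Interpolate at f = 4/9 with slerp weights a = sin((1−f)δ)/sin δ ≈ 0.713, b = sin(fδ)/sin δ ≈ 0.592.
p = a·p₁ + b·p₂ ≈ (0.342, -0.222, 0.913); φ = arcsin(p_z) ≈ 65.97°, λ = atan2(p_y, p_x) ≈ -32.96°.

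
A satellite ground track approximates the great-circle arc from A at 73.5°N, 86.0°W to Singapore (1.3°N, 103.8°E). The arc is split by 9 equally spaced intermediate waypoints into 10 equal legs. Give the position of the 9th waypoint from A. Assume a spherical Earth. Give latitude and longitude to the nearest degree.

≈ 12°N, 104°E

From cos δ = sin φ₁ sin φ₂ + cos φ₁ cos φ₂ cos Δλ, the central angle is δ ≈ 1.832 rad (105.0°).
Interpolate at f = 9/10 with slerp weights a = sin((1−f)δ)/sin δ ≈ 0.189, b = sin(fδ)/sin δ ≈ 1.032.
p = a·p₁ + b·p₂ ≈ (-0.242, 0.948, 0.204); φ = arcsin(p_z) ≈ 11.78°, λ = atan2(p_y, p_x) ≈ 104.33°.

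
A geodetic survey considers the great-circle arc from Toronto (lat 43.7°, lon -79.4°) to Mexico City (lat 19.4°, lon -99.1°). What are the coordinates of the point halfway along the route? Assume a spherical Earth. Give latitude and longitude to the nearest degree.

≈ lat 32°, lon -91°

From cos δ = sin φ₁ sin φ₂ + cos φ₁ cos φ₂ cos Δλ, the central angle is δ ≈ 0.513 rad (29.4°).
Interpolate at f = 1/2 with slerp weights a = sin((1−f)δ)/sin δ ≈ 0.517, b = sin(fδ)/sin δ ≈ 0.517.
p = a·p₁ + b·p₂ ≈ (-0.008, -0.849, 0.529); φ = arcsin(p_z) ≈ 31.92°, λ = atan2(p_y, p_x) ≈ -90.56°.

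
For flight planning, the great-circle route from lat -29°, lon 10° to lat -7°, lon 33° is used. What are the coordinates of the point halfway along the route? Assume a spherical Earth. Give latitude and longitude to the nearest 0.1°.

≈ lat -18.3°, lon 22.2°

Convert each endpoint to a unit vector on the sphere (x = cos φ cos λ, y = cos φ sin λ, z = sin φ).
The central angle between the endpoints is δ = arccos(p₁·p₂) ≈ 0.539 rad (30.9°).
Interpolate at f = 1/2 with slerp weights a = sin((1−f)δ)/sin δ ≈ 0.519, b = sin(fδ)/sin δ ≈ 0.519.
p = a·p₁ + b·p₂ ≈ (0.879, 0.359, -0.315); φ = arcsin(p_z) ≈ -18.34°, λ = atan2(p_y, p_x) ≈ 22.24°.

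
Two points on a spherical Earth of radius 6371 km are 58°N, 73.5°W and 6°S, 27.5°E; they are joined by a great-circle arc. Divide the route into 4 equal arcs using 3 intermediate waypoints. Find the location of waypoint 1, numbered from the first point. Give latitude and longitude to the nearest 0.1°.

Write both endpoints as unit vectors p₁, p₂ with components (cos φ cos λ, cos φ sin λ, sin φ).
The central angle between the endpoints is δ = arccos(p₁·p₂) ≈ 1.761 rad (100.9°).
Interpolate at f = 1/4 with slerp weights a = sin((1−f)δ)/sin δ ≈ 0.987, b = sin(fδ)/sin δ ≈ 0.434.
p = a·p₁ + b·p₂ ≈ (0.531, -0.302, 0.791); φ = arcsin(p_z) ≈ 52.32°, λ = atan2(p_y, p_x) ≈ -29.61°.

≈ 52.3°N, 29.6°W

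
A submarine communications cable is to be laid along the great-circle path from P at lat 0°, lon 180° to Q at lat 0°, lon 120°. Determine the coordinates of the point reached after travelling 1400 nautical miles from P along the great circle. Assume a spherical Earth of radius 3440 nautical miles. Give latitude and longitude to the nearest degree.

≈ lat 0°, lon 157°

From cos δ = sin φ₁ sin φ₂ + cos φ₁ cos φ₂ cos Δλ, the central angle is δ ≈ 1.047 rad (60.0°). The total great-circle distance is δ·R ≈ 1.047 × 3440 ≈ 3602 nmi, so the target fraction is f = 1400/3602 ≈ 0.389.
Interpolate at f ≈ 0.389 with slerp weights a = sin((1−f)δ)/sin δ ≈ 0.690, b = sin(fδ)/sin δ ≈ 0.457.
p = a·p₁ + b·p₂ ≈ (-0.918, 0.396, 0.000); φ = arcsin(p_z) ≈ 0.00°, λ = atan2(p_y, p_x) ≈ 156.68°.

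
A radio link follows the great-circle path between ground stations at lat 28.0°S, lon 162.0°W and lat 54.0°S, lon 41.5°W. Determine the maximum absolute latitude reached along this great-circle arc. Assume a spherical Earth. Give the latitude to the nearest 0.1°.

≈ 63.2°S

The great circle lies in the plane with unit normal n̂ = (p₁ × p₂)/|p₁ × p₂|.
Here n̂_z ≈ +0.450; the vertex latitude is φ_max = arccos|n̂_z| ≈ 63.2°.
Check via Clairaut: cos φ_max = |cos φ₁| · sin C = cos(28.0°)·sin(149.3°) ≈ 0.450, again giving ≈ 63.2°.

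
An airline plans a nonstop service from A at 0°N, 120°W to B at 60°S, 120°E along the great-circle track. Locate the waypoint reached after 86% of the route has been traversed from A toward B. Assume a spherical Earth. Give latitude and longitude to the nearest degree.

≈ 63°S, 150°E

Write both endpoints as unit vectors p₁, p₂ with components (cos φ cos λ, cos φ sin λ, sin φ).
The central angle between the endpoints is δ = arccos(p₁·p₂) ≈ 1.823 rad (104.5°).
Interpolate at f = 0.86 with slerp weights a = sin((1−f)δ)/sin δ ≈ 0.261, b = sin(fδ)/sin δ ≈ 1.033.
p = a·p₁ + b·p₂ ≈ (-0.389, 0.221, -0.894); φ = arcsin(p_z) ≈ -63.43°, λ = atan2(p_y, p_x) ≈ 150.33°.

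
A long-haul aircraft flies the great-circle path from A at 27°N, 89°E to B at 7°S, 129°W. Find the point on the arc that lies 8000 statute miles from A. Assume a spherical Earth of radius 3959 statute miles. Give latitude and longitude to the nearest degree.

≈ 6°N, 148°W

Write both endpoints as unit vectors p₁, p₂ with components (cos φ cos λ, cos φ sin λ, sin φ).
The central angle between the endpoints is δ = arccos(p₁·p₂) ≈ 2.422 rad (138.8°). The total great-circle distance is δ·R ≈ 2.422 × 3959 ≈ 9590 mi, so the target fraction is f = 8000/9590 ≈ 0.834.
Interpolate at f ≈ 0.834 with slerp weights a = sin((1−f)δ)/sin δ ≈ 0.593, b = sin(fδ)/sin δ ≈ 1.367.
p = a·p₁ + b·p₂ ≈ (-0.844, -0.526, 0.103); φ = arcsin(p_z) ≈ 5.90°, λ = atan2(p_y, p_x) ≈ -148.09°.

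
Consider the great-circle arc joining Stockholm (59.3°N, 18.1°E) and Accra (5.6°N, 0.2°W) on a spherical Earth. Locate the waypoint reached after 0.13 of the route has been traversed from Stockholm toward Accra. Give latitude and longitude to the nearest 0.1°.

The haversine formula gives a central angle δ ≈ 0.969 rad (55.5°) between the endpoints.
Interpolate at f = 0.13 with slerp weights a = sin((1−f)δ)/sin δ ≈ 0.906, b = sin(fδ)/sin δ ≈ 0.152.
p = a·p₁ + b·p₂ ≈ (0.591, 0.143, 0.794); φ = arcsin(p_z) ≈ 52.53°, λ = atan2(p_y, p_x) ≈ 13.61°.

≈ 52.5°N, 13.6°E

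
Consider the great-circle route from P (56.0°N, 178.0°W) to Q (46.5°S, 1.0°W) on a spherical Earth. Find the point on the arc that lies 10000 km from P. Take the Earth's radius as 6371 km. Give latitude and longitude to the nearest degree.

Write both endpoints as unit vectors p₁, p₂ with components (cos φ cos λ, cos φ sin λ, sin φ).
The central angle between the endpoints is δ = arccos(p₁·p₂) ≈ 2.973 rad (170.3°). The total great-circle distance is δ·R ≈ 2.973 × 6371 ≈ 18939 km, so the target fraction is f = 10000/18939 ≈ 0.528.
Interpolate at f ≈ 0.528 with slerp weights a = sin((1−f)δ)/sin δ ≈ 5.863, b = sin(fδ)/sin δ ≈ 5.946.
p = a·p₁ + b·p₂ ≈ (0.816, -0.186, 0.547); φ = arcsin(p_z) ≈ 33.17°, λ = atan2(p_y, p_x) ≈ -12.83°.

≈ (33°N, 13°W)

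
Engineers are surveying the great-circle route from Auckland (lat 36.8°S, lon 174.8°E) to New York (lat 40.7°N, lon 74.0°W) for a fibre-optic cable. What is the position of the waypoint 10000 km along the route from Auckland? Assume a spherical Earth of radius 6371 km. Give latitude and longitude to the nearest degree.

Write both endpoints as unit vectors p₁, p₂ with components (cos φ cos λ, cos φ sin λ, sin φ).
The central angle between the endpoints is δ = arccos(p₁·p₂) ≈ 2.227 rad (127.6°). The total great-circle distance is δ·R ≈ 2.227 × 6371 ≈ 14189 km, so the target fraction is f = 10000/14189 ≈ 0.705.
Interpolate at f ≈ 0.705 with slerp weights a = sin((1−f)δ)/sin δ ≈ 0.771, b = sin(fδ)/sin δ ≈ 1.262.
p = a·p₁ + b·p₂ ≈ (-0.351, -0.864, 0.361); φ = arcsin(p_z) ≈ 21.16°, λ = atan2(p_y, p_x) ≈ -112.13°.

≈ lat 21°N, lon 112°W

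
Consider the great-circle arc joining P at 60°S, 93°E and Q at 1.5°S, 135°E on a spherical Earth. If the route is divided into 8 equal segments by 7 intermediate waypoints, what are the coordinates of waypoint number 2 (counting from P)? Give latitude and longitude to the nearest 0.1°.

From cos δ = sin φ₁ sin φ₂ + cos φ₁ cos φ₂ cos Δλ, the central angle is δ ≈ 1.166 rad (66.8°).
Interpolate at f = 2/8 with slerp weights a = sin((1−f)δ)/sin δ ≈ 0.835, b = sin(fδ)/sin δ ≈ 0.313.
p = a·p₁ + b·p₂ ≈ (-0.243, 0.638, -0.731); φ = arcsin(p_z) ≈ -46.97°, λ = atan2(p_y, p_x) ≈ 110.84°.

≈ 47.0°S, 110.8°E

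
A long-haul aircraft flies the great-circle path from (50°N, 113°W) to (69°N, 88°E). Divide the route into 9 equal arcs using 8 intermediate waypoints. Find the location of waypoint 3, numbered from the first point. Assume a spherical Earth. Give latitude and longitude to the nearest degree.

The haversine formula gives a central angle δ ≈ 1.047 rad (60.0°) between the endpoints.
Interpolate at f = 3/9 with slerp weights a = sin((1−f)δ)/sin δ ≈ 0.742, b = sin(fδ)/sin δ ≈ 0.395.
p = a·p₁ + b·p₂ ≈ (-0.181, -0.298, 0.937); φ = arcsin(p_z) ≈ 69.59°, λ = atan2(p_y, p_x) ≈ -121.36°.

≈ (70°N, 121°W)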